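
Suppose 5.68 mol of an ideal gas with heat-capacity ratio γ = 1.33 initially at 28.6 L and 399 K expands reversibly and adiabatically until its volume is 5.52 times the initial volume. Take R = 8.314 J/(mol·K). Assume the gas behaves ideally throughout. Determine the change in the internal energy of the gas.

-24600 J

P₁ = nRT₁/V₁ = 5.68×8.314×399/28.6 = 659 kPa.
Adiabatic: TV^(γ−1) = const ⇒ T₂ = 399×(0.181)^0.330 = 227 K; PV^γ = const ⇒ P₂ = 67.9 kPa.
For an ideal gas ΔU = nCvΔT with Cv = R/(γ−1) = 25.2 J/(mol·K).
ΔU = 5.68×25.2×(227−399) = -24600 J.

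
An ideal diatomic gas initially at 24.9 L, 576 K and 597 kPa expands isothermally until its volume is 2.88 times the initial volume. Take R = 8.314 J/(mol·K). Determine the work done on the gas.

n = P₁V₁/(RT₁) = 597×24.9/(8.314×576) = 3.10 mol.
Isothermal: T stays 576 K; PV = const ⇒ V₂ = 71.7 L, P₂ = 207 kPa.
W = nRT ln(V₂/V₁) = 3.10×8.314×576×ln(2.88) = 15700 J.
Work done on the gas = −W_by = -15700 J.

-15700 J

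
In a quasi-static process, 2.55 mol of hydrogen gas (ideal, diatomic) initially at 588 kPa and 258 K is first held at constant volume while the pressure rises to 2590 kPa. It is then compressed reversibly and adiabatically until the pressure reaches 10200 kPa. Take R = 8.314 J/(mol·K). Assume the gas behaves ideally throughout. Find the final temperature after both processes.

V₁ = nRT₁/P₁ = 2.55×8.314×258/588 = 9.30 L.
Step 1 — Isochoric: V stays 9.30 L; P/T = const ⇒ T₂ = 1140 K, P₂ = 2590 kPa.
W = 0 (no volume change).
ΔU = nCvΔT = 2.55×20.8×(1140−258) = 46600 J.
Q = ΔU = 46600 J.
State after step 1: P = 2590 kPa, V = 9.30 L, T = 1140 K.
Step 2 — Adiabatic: T₂/T₁ = (P₂/P₁)^((γ−1)/γ) ⇒ T₂ = 1140×(3.94)^0.286 = 1680 K; V₂ = 3.49 L.
ΔU = nCvΔT = 2.55×20.8×(1680−1140) = 28900 J.
Q = 0 for an adiabatic process, so W = −ΔU = -28900 J.
Net over both steps: W = -28900 J, Q = 46600 J, ΔU = 75400 J.

1680 K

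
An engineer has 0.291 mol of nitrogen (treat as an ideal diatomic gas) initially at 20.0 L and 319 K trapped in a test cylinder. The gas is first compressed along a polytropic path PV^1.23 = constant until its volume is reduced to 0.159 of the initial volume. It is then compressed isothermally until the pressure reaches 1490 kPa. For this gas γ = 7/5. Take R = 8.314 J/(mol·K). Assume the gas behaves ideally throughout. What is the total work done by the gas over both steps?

P₁ = nRT₁/V₁ = 0.291×8.314×319/20.0 = 38.6 kPa.
Step 1 — Polytropic n=1.23: T₂ = T₁(V₁/V₂)^(n−1) = 319×(6.29)^0.23 = 487 K; P₂ = P₁(V₁/V₂)^n = 370 kPa.
W = (P₁V₁−P₂V₂)/(n−1) = (38.6×20.0−370×3.18)/0.23 = -1770 J.
ΔU = nCvΔT = 0.291×20.8×(487−319) = 1020 J.
Q = ΔU + W = -751 J.
State after step 1: P = 370 kPa, V = 3.18 L, T = 487 K.
Step 2 — Isothermal: T stays 487 K; PV = const ⇒ V₂ = 0.791 L, P₂ = 1490 kPa.
ΔU = 0 (ideal gas, T constant).
W = nRT ln(V₂/V₁) = 0.291×8.314×487×ln(0.249) = -1640 J.
Q = ΔU + W = -1640 J.
Net over both steps: W = -3410 J, Q = -2390 J, ΔU = 1020 J.

-3410 J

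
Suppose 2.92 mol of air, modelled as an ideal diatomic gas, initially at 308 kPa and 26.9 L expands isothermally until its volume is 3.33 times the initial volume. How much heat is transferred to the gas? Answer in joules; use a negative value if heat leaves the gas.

9970 J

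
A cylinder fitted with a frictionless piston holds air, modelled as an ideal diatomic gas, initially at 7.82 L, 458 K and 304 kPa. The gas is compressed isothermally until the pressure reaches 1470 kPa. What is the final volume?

1.62 L

Isothermal: T stays 458 K; PV = const ⇒ V₂ = 1.62 L, P₂ = 1470 kPa.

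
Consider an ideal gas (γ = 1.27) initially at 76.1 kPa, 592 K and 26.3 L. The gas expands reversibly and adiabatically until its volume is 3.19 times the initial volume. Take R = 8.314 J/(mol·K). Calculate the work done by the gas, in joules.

n = P₁V₁/(RT₁) = 76.1×26.3/(8.314×592) = 0.407 mol.
Adiabatic: TV^(γ−1) = const ⇒ T₂ = 592×(0.313)^0.270 = 433 K; PV^γ = const ⇒ P₂ = 17.4 kPa.
ΔU = nCvΔT = 0.407×30.8×(433−592) = -1990 J.
Q = 0 for an adiabatic process, so W = −ΔU = 1990 J.

1990 J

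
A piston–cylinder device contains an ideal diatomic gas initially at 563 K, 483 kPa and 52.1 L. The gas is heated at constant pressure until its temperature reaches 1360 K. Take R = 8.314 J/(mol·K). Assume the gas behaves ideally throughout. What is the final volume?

126 L

Isobaric: P stays 483 kPa; V/T = const ⇒ T₂ = 1360 K, V₂ = 126 L.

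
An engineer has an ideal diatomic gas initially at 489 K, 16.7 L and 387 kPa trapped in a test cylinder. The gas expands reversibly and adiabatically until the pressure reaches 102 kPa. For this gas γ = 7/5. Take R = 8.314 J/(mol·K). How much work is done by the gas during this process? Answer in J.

5120 J

n = P₁V₁/(RT₁) = 387×16.7/(8.314×489) = 1.59 mol.
Adiabatic: T₂/T₁ = (P₂/P₁)^((γ−1)/γ) ⇒ T₂ = 489×(0.264)^0.286 = 334 K; V₂ = 43.3 L.
ΔU = nCvΔT = 1.59×20.8×(334−489) = -5120 J.
Q = 0 for an adiabatic process, so W = −ΔU = 5120 J.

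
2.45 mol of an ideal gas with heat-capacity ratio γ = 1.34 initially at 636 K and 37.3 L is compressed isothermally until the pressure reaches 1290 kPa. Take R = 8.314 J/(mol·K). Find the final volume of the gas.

10.0 L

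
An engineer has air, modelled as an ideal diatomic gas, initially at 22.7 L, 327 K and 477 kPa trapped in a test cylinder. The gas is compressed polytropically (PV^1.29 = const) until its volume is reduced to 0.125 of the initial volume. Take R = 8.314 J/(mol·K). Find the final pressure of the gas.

6970 kPa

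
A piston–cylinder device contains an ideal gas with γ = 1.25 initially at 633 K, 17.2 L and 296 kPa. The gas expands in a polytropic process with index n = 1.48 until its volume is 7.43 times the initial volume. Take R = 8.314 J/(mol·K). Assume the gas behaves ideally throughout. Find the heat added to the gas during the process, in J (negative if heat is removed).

-6030 J

n = P₁V₁/(RT₁) = 296×17.2/(8.314×633) = 0.967 mol.
Polytropic n=1.48: T₂ = T₁(V₁/V₂)^(n−1) = 633×(0.135)^0.48 = 242 K; P₂ = P₁(V₁/V₂)^n = 15.2 kPa.
W = (P₁V₁−P₂V₂)/(n−1) = (296×17.2−15.2×128)/0.48 = 6560 J.
ΔU = nCvΔT = 0.967×33.3×(242−633) = -12600 J.
Q = ΔU + W = -6030 J.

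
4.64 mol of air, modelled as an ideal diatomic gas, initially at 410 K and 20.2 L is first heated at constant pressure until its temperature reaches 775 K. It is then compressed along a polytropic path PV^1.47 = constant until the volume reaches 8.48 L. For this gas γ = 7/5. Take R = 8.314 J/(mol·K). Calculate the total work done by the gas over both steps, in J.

P₁ = nRT₁/V₁ = 4.64×8.314×410/20.2 = 783 kPa.
Step 1 — Isobaric: P stays 783 kPa; V/T = const ⇒ T₂ = 775 K, V₂ = 38.2 L.
W = PΔV = 783×(38.2−20.2) kPa·L = 14100 J.
ΔU = nCvΔT = 4.64×20.8×(775−410) = 35200 J.
Q = ΔU + W = nCpΔT = 49300 J.
State after step 1: P = 783 kPa, V = 38.2 L, T = 775 K.
Step 2 — Polytropic n=1.47: T₂ = T₁(V₁/V₂)^(n−1) = 775×(4.50)^0.47 = 1570 K; P₂ = P₁(V₁/V₂)^n = 7150 kPa.
W = (P₁V₁−P₂V₂)/(n−1) = (783×38.2−7150×8.48)/0.47 = -65400 J.
ΔU = nCvΔT = 4.64×20.8×(1570−775) = 76900 J.
Q = ΔU + W = 11400 J.
Net over both steps: W = -51300 J, Q = 60700 J, ΔU = 112000 J.

-51300 J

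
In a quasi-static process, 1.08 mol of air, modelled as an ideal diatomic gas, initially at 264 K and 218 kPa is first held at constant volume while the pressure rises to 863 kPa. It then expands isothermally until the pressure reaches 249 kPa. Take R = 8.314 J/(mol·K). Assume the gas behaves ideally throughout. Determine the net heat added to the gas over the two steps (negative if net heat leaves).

29200 J

V₁ = nRT₁/P₁ = 1.08×8.314×264/218 = 10.9 L.
Step 1 — Isochoric: V stays 10.9 L; P/T = const ⇒ T₂ = 1050 K, P₂ = 863 kPa.
W = 0 (no volume change).
ΔU = nCvΔT = 1.08×20.8×(1050−264) = 17500 J.
Q = ΔU = 17500 J.
State after step 1: P = 863 kPa, V = 10.9 L, T = 1050 K.
Step 2 — Isothermal: T stays 1050 K; PV = const ⇒ V₂ = 37.7 L, P₂ = 249 kPa.
ΔU = 0 (ideal gas, T constant).
W = nRT ln(V₂/V₁) = 1.08×8.314×1050×ln(3.47) = 11700 J.
Q = ΔU + W = 11700 J.
Net over both steps: W = 11700 J, Q = 29200 J, ΔU = 17500 J.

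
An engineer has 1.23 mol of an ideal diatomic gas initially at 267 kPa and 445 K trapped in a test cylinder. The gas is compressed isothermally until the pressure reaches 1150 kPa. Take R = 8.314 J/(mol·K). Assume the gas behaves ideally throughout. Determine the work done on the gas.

6650 J

V₁ = nRT₁/P₁ = 1.23×8.314×445/267 = 17.0 L.
Isothermal: T stays 445 K; PV = const ⇒ V₂ = 3.96 L, P₂ = 1150 kPa.
W = nRT ln(V₂/V₁) = 1.23×8.314×445×ln(0.232) = -6650 J.
Work done on the gas = −W_by = 6650 J.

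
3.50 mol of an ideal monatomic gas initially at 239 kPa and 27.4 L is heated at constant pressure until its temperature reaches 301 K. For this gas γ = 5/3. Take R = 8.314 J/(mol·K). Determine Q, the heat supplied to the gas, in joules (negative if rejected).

T₁ = P₁V₁/(nR) = 239×27.4/(3.50×8.314) = 225 K.
Isobaric: P stays 239 kPa; V/T = const ⇒ T₂ = 301 K, V₂ = 36.6 L.
W = PΔV = 239×(36.6−27.4) kPa·L = 2210 J.
ΔU = nCvΔT = 3.50×12.5×(301−225) = 3320 J.
Q = ΔU + W = nCpΔT = 5530 J.

5530 J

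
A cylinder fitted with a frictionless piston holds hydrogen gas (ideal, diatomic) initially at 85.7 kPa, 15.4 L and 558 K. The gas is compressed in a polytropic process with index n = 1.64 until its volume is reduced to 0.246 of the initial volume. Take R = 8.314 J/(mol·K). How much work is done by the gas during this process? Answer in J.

n = P₁V₁/(RT₁) = 85.7×15.4/(8.314×558) = 0.284 mol.
Polytropic n=1.64: T₂ = T₁(V₁/V₂)^(n−1) = 558×(4.07)^0.64 = 1370 K; P₂ = P₁(V₁/V₂)^n = 855 kPa.
W = (P₁V₁−P₂V₂)/(n−1) = (85.7×15.4−855×3.79)/0.64 = -3000 J.

-3000 J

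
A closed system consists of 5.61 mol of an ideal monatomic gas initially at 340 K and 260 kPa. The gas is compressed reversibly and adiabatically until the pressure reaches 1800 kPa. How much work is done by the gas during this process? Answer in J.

-27800 J

V₁ = nRT₁/P₁ = 5.61×8.314×340/260 = 61.0 L.
Adiabatic: T₂/T₁ = (P₂/P₁)^((γ−1)/γ) ⇒ T₂ = 340×(6.92)^0.400 = 737 K; V₂ = 19.1 L.
ΔU = nCvΔT = 5.61×12.5×(737−340) = 27800 J.
Q = 0 for an adiabatic process, so W = −ΔU = -27800 J.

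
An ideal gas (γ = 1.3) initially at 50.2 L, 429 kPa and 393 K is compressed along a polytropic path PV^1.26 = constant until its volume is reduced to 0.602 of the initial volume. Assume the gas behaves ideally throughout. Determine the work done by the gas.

-11700 J

n = P₁V₁/(RT₁) = 429×50.2/(8.314×393) = 6.59 mol.
Polytropic n=1.26: T₂ = T₁(V₁/V₂)^(n−1) = 393×(1.66)^0.26 = 448 K; P₂ = P₁(V₁/V₂)^n = 813 kPa.
W = (P₁V₁−P₂V₂)/(n−1) = (429×50.2−813×30.2)/0.26 = -11700 J.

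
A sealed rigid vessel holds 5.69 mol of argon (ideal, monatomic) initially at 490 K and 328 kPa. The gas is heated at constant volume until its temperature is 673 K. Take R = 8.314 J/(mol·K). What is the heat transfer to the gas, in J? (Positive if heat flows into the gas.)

V₁ = nRT₁/P₁ = 5.69×8.314×490/328 = 70.7 L.
Isochoric: V stays 70.7 L; P/T = const ⇒ T₂ = 673 K, P₂ = 450 kPa.
W = 0 (no volume change).
ΔU = nCvΔT = 5.69×12.5×(673−490) = 13000 J.
Q = ΔU = 13000 J.

13000 J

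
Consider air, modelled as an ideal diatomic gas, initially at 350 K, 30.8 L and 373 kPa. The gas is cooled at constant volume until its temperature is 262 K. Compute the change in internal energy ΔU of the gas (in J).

n = P₁V₁/(RT₁) = 373×30.8/(8.314×350) = 3.95 mol.
Isochoric: V stays 30.8 L; P/T = const ⇒ T₂ = 262 K, P₂ = 279 kPa.
For an ideal gas ΔU = nCvΔT with Cv = (5/2)R = 20.8 J/(mol·K).
ΔU = 3.95×20.8×(262−350) = -7220 J.

-7220 J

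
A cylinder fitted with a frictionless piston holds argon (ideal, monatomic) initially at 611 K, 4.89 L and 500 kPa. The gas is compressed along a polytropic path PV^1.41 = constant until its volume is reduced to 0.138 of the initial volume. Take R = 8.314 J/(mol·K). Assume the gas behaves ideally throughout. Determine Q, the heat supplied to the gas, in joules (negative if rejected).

n = P₁V₁/(RT₁) = 500×4.89/(8.314×611) = 0.481 mol.
Polytropic n=1.41: T₂ = T₁(V₁/V₂)^(n−1) = 611×(7.25)^0.41 = 1380 K; P₂ = P₁(V₁/V₂)^n = 8160 kPa.
W = (P₁V₁−P₂V₂)/(n−1) = (500×4.89−8160×0.675)/0.41 = -7470 J.
ΔU = nCvΔT = 0.481×12.5×(1380−611) = 4590 J.
Q = ΔU + W = -2880 J.

-2880 J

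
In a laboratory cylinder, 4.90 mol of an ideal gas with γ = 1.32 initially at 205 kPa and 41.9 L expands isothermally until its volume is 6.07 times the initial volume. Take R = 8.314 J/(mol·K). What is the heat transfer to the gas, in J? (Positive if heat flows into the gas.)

15500 J

T₁ = P₁V₁/(nR) = 205×41.9/(4.90×8.314) = 211 K.
Isothermal: T stays 211 K; PV = const ⇒ V₂ = 254 L, P₂ = 33.8 kPa.
ΔU = 0 (ideal gas, T constant).
W = nRT ln(V₂/V₁) = 4.90×8.314×211×ln(6.07) = 15500 J.
Q = ΔU + W = 15500 J.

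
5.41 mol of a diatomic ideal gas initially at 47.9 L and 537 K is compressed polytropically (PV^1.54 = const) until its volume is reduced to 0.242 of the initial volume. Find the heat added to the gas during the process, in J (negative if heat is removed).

18000 J

P₁ = nRT₁/V₁ = 5.41×8.314×537/47.9 = 504 kPa.
Polytropic n=1.54: T₂ = T₁(V₁/V₂)^(n−1) = 537×(4.13)^0.54 = 1160 K; P₂ = P₁(V₁/V₂)^n = 4480 kPa.
W = (P₁V₁−P₂V₂)/(n−1) = (504×47.9−4480×11.6)/0.54 = -51500 J.
ΔU = nCvΔT = 5.41×20.8×(1160−537) = 69500 J.
Q = ΔU + W = 18000 J.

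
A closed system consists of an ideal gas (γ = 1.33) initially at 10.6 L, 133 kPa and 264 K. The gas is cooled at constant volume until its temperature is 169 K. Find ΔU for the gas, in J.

-1540 J

n = P₁V₁/(RT₁) = 133×10.6/(8.314×264) = 0.642 mol.
Isochoric: V stays 10.6 L; P/T = const ⇒ T₂ = 169 K, P₂ = 85.1 kPa.
For an ideal gas ΔU = nCvΔT with Cv = R/(γ−1) = 25.2 J/(mol·K).
ΔU = 0.642×25.2×(169−264) = -1540 J.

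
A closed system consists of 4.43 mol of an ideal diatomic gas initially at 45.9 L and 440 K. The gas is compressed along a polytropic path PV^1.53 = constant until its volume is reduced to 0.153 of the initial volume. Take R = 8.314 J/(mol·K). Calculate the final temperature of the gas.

P₁ = nRT₁/V₁ = 4.43×8.314×440/45.9 = 353 kPa.
Polytropic n=1.53: T₂ = T₁(V₁/V₂)^(n−1) = 440×(6.54)^0.53 = 1190 K; P₂ = P₁(V₁/V₂)^n = 6240 kPa.

1190 K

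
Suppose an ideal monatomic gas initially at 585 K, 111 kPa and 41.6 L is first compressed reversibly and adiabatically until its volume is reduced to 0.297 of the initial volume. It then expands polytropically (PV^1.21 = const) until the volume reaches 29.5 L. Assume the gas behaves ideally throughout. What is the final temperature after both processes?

n = P₁V₁/(RT₁) = 111×41.6/(8.314×585) = 0.949 mol.
Step 1 — Adiabatic: TV^(γ−1) = const ⇒ T₂ = 585×(3.37)^0.667 = 1310 K; PV^γ = const ⇒ P₂ = 840 kPa.
ΔU = nCvΔT = 0.949×12.5×(1310−585) = 8630 J.
Q = 0 for an adiabatic process, so W = −ΔU = -8630 J.
State after step 1: P = 840 kPa, V = 12.4 L, T = 1310 K.
Step 2 — Polytropic n=1.21: T₂ = T₁(V₁/V₂)^(n−1) = 1310×(0.419)^0.21 = 1090 K; P₂ = P₁(V₁/V₂)^n = 293 kPa.
W = (P₁V₁−P₂V₂)/(n−1) = (840×12.4−293×29.5)/0.21 = 8250 J.
ΔU = nCvΔT = 0.949×12.5×(1090−1310) = -2600 J.
Q = ΔU + W = 5650 J.
Net over both steps: W = -382 J, Q = 5650 J, ΔU = 6030 J.

1090 K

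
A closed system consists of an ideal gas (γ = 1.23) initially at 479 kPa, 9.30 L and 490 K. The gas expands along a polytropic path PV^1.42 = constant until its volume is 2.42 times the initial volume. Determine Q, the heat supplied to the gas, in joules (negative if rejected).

-2720 J

n = P₁V₁/(RT₁) = 479×9.30/(8.314×490) = 1.09 mol.
Polytropic n=1.42: T₂ = T₁(V₁/V₂)^(n−1) = 490×(0.413)^0.42 = 338 K; P₂ = P₁(V₁/V₂)^n = 137 kPa.
W = (P₁V₁−P₂V₂)/(n−1) = (479×9.30−137×22.5)/0.42 = 3290 J.
ΔU = nCvΔT = 1.09×36.1×(338−490) = -6010 J.
Q = ΔU + W = -2720 J.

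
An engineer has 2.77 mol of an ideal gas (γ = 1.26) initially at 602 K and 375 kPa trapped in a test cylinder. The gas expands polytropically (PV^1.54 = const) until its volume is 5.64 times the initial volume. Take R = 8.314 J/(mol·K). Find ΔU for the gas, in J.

-32400 J

V₁ = nRT₁/P₁ = 2.77×8.314×602/375 = 37.0 L.
Polytropic n=1.54: T₂ = T₁(V₁/V₂)^(n−1) = 602×(0.177)^0.54 = 237 K; P₂ = P₁(V₁/V₂)^n = 26.1 kPa.
For an ideal gas ΔU = nCvΔT with Cv = R/(γ−1) = 32.0 J/(mol·K).
ΔU = 2.77×32.0×(237−602) = -32400 J.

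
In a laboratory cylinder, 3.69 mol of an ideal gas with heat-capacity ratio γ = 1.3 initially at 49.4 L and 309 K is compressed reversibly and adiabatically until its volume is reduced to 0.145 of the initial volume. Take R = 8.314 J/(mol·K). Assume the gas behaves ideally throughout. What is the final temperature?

552 K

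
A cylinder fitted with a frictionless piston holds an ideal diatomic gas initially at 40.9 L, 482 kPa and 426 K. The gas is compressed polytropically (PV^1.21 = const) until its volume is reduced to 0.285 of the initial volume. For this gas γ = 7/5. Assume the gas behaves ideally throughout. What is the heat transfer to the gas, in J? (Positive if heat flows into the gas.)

n = P₁V₁/(RT₁) = 482×40.9/(8.314×426) = 5.57 mol.
Polytropic n=1.21: T₂ = T₁(V₁/V₂)^(n−1) = 426×(3.51)^0.21 = 554 K; P₂ = P₁(V₁/V₂)^n = 2200 kPa.
W = (P₁V₁−P₂V₂)/(n−1) = (482×40.9−2200×11.7)/0.21 = -28300 J.
ΔU = nCvΔT = 5.57×20.8×(554−426) = 14900 J.
Q = ΔU + W = -13400 J.

-13400 J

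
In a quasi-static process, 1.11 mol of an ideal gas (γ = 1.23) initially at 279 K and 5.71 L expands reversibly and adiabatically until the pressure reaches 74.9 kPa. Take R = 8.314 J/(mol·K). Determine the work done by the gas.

3190 J

P₁ = nRT₁/V₁ = 1.11×8.314×279/5.71 = 451 kPa.
Adiabatic: T₂/T₁ = (P₂/P₁)^((γ−1)/γ) ⇒ T₂ = 279×(0.166)^0.187 = 199 K; V₂ = 24.6 L.
ΔU = nCvΔT = 1.11×36.1×(199−279) = -3190 J.
Q = 0 for an adiabatic process, so W = −ΔU = 3190 J.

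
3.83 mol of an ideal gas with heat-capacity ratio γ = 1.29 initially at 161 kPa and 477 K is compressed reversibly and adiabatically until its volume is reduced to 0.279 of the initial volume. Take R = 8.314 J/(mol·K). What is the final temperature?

V₁ = nRT₁/P₁ = 3.83×8.314×477/161 = 94.3 L.
Adiabatic: TV^(γ−1) = const ⇒ T₂ = 477×(3.58)^0.290 = 691 K; PV^γ = const ⇒ P₂ = 836 kPa.

691 K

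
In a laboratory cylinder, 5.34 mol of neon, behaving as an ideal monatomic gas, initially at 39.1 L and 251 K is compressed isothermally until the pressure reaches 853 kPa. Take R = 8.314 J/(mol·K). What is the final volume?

P₁ = nRT₁/V₁ = 5.34×8.314×251/39.1 = 285 kPa.
Isothermal: T stays 251 K; PV = const ⇒ V₂ = 13.1 L, P₂ = 853 kPa.

13.1 L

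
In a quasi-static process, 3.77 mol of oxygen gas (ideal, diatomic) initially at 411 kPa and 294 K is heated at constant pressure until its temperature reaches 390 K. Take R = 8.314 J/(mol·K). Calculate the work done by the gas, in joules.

V₁ = nRT₁/P₁ = 3.77×8.314×294/411 = 22.4 L.
Isobaric: P stays 411 kPa; V/T = const ⇒ T₂ = 390 K, V₂ = 29.7 L.
W = PΔV = 411×(29.7−22.4) kPa·L = 3010 J.

3010 J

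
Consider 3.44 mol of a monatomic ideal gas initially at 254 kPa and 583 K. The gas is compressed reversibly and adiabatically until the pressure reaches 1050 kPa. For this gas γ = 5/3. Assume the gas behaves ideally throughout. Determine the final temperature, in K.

1030 K

V₁ = nRT₁/P₁ = 3.44×8.314×583/254 = 65.6 L.
Adiabatic: T₂/T₁ = (P₂/P₁)^((γ−1)/γ) ⇒ T₂ = 583×(4.13)^0.400 = 1030 K; V₂ = 28.0 L.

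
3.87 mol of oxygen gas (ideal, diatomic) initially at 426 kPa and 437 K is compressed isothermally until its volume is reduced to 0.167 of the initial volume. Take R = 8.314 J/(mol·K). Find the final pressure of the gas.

2550 kPa

V₁ = nRT₁/P₁ = 3.87×8.314×437/426 = 33.0 L.
Isothermal: T stays 437 K; PV = const ⇒ V₂ = 5.51 L, P₂ = 2550 kPa.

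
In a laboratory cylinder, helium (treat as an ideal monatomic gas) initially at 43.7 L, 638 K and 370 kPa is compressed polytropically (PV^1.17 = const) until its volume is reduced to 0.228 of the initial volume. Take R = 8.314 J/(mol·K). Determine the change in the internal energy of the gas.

6930 J

n = P₁V₁/(RT₁) = 370×43.7/(8.314×638) = 3.05 mol.
Polytropic n=1.17: T₂ = T₁(V₁/V₂)^(n−1) = 638×(4.39)^0.17 = 820 K; P₂ = P₁(V₁/V₂)^n = 2090 kPa.
For an ideal gas ΔU = nCvΔT with Cv = (3/2)R = 12.5 J/(mol·K).
ΔU = 3.05×12.5×(820−638) = 6930 J.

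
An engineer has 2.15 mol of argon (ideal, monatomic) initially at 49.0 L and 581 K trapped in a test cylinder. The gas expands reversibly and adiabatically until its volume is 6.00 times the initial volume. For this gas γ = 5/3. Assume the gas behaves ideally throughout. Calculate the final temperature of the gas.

176 K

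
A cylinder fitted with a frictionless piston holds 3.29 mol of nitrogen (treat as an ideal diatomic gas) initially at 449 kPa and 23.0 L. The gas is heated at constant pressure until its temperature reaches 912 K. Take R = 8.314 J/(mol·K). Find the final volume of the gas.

T₁ = P₁V₁/(nR) = 449×23.0/(3.29×8.314) = 378 K.
Isobaric: P stays 449 kPa; V/T = const ⇒ T₂ = 912 K, V₂ = 55.6 L.

55.6 L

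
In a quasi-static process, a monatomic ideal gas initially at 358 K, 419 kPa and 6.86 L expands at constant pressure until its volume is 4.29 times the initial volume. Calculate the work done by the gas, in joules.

9460 J

n = P₁V₁/(RT₁) = 419×6.86/(8.314×358) = 0.966 mol.
Isobaric: P stays 419 kPa; V/T = const ⇒ T₂ = 1540 K, V₂ = 29.4 L.
W = PΔV = 419×(29.4−6.86) kPa·L = 9460 J.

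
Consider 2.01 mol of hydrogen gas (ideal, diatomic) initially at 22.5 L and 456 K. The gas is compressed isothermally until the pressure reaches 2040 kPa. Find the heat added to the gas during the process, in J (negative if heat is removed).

P₁ = nRT₁/V₁ = 2.01×8.314×456/22.5 = 339 kPa.
Isothermal: T stays 456 K; PV = const ⇒ V₂ = 3.74 L, P₂ = 2040 kPa.
ΔU = 0 (ideal gas, T constant).
W = nRT ln(V₂/V₁) = 2.01×8.314×456×ln(0.166) = -13700 J.
Q = ΔU + W = -13700 J.

-13700 J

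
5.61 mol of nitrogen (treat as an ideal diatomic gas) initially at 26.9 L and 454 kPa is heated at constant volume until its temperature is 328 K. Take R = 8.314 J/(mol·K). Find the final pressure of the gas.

569 kPa

T₁ = P₁V₁/(nR) = 454×26.9/(5.61×8.314) = 262 K.
Isochoric: V stays 26.9 L; P/T = const ⇒ T₂ = 328 K, P₂ = 569 kPa.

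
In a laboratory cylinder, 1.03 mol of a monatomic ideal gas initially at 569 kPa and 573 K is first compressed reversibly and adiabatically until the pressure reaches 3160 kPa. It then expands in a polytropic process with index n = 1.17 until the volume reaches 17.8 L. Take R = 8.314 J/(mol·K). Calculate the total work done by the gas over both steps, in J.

7520 J

V₁ = nRT₁/P₁ = 1.03×8.314×573/569 = 8.62 L.
Step 1 — Adiabatic: T₂/T₁ = (P₂/P₁)^((γ−1)/γ) ⇒ T₂ = 573×(5.55)^0.400 = 1140 K; V₂ = 3.08 L.
ΔU = nCvΔT = 1.03×12.5×(1140−573) = 7250 J.
Q = 0 for an adiabatic process, so W = −ΔU = -7250 J.
State after step 1: P = 3160 kPa, V = 3.08 L, T = 1140 K.
Step 2 — Polytropic n=1.17: T₂ = T₁(V₁/V₂)^(n−1) = 1140×(0.173)^0.17 = 844 K; P₂ = P₁(V₁/V₂)^n = 406 kPa.
W = (P₁V₁−P₂V₂)/(n−1) = (3160×3.08−406×17.8)/0.17 = 14800 J.
ΔU = nCvΔT = 1.03×12.5×(844−1140) = -3770 J.
Q = ΔU + W = 11000 J.
Net over both steps: W = 7520 J, Q = 11000 J, ΔU = 3490 J.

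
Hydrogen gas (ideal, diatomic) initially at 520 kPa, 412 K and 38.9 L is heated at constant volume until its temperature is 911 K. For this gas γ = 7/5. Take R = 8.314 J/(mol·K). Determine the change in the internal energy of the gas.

61200 J

n = P₁V₁/(RT₁) = 520×38.9/(8.314×412) = 5.91 mol.
Isochoric: V stays 38.9 L; P/T = const ⇒ T₂ = 911 K, P₂ = 1150 kPa.
For an ideal gas ΔU = nCvΔT with Cv = (5/2)R = 20.8 J/(mol·K).
ΔU = 5.91×20.8×(911−412) = 61200 J.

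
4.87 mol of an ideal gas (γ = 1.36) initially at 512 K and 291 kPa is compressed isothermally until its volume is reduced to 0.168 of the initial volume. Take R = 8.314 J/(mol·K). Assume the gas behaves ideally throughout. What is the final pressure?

1730 kPa

V₁ = nRT₁/P₁ = 4.87×8.314×512/291 = 71.2 L.
Isothermal: T stays 512 K; PV = const ⇒ V₂ = 12.0 L, P₂ = 1730 kPa.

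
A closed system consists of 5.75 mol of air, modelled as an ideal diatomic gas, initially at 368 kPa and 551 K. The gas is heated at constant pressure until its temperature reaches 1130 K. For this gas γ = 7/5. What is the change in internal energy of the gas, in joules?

69200 J

V₁ = nRT₁/P₁ = 5.75×8.314×551/368 = 71.6 L.
Isobaric: P stays 368 kPa; V/T = const ⇒ T₂ = 1130 K, V₂ = 147 L.
For an ideal gas ΔU = nCvΔT with Cv = (5/2)R = 20.8 J/(mol·K).
ΔU = 5.75×20.8×(1130−551) = 69200 J.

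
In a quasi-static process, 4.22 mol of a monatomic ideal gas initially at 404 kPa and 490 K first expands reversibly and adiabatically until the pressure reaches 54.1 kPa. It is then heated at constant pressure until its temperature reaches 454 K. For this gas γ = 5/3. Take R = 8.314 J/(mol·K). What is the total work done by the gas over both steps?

V₁ = nRT₁/P₁ = 4.22×8.314×490/404 = 42.6 L.
Step 1 — Adiabatic: T₂/T₁ = (P₂/P₁)^((γ−1)/γ) ⇒ T₂ = 490×(0.134)^0.400 = 219 K; V₂ = 142 L.
ΔU = nCvΔT = 4.22×12.5×(219−490) = -14200 J.
Q = 0 for an adiabatic process, so W = −ΔU = 14200 J.
State after step 1: P = 54.1 kPa, V = 142 L, T = 219 K.
Step 2 — Isobaric: P stays 54.1 kPa; V/T = const ⇒ T₂ = 454 K, V₂ = 294 L.
W = PΔV = 54.1×(294−142) kPa·L = 8240 J.
ΔU = nCvΔT = 4.22×12.5×(454−219) = 12400 J.
Q = ΔU + W = nCpΔT = 20600 J.
Net over both steps: W = 22500 J, Q = 20600 J, ΔU = -1890 J.

22500 J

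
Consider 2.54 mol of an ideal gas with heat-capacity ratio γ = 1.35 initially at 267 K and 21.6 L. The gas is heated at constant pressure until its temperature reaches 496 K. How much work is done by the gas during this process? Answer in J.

4840 J

P₁ = nRT₁/V₁ = 2.54×8.314×267/21.6 = 261 kPa.
Isobaric: P stays 261 kPa; V/T = const ⇒ T₂ = 496 K, V₂ = 40.1 L.
W = PΔV = 261×(40.1−21.6) kPa·L = 4840 J.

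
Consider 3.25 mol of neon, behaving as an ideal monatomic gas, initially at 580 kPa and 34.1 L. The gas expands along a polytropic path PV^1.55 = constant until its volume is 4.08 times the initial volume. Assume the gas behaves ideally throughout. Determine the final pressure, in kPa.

T₁ = P₁V₁/(nR) = 580×34.1/(3.25×8.314) = 732 K.
Polytropic n=1.55: T₂ = T₁(V₁/V₂)^(n−1) = 732×(0.245)^0.55 = 338 K; P₂ = P₁(V₁/V₂)^n = 65.6 kPa.

65.6 kPa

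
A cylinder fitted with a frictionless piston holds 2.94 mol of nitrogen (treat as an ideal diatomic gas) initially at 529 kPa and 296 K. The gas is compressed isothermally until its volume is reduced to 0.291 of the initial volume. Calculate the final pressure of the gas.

V₁ = nRT₁/P₁ = 2.94×8.314×296/529 = 13.7 L.
Isothermal: T stays 296 K; PV = const ⇒ V₂ = 3.98 L, P₂ = 1820 kPa.

1820 kPa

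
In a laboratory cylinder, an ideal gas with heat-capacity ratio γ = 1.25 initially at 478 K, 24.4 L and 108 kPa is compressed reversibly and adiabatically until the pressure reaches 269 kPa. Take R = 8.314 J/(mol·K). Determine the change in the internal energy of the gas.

n = P₁V₁/(RT₁) = 108×24.4/(8.314×478) = 0.663 mol.
Adiabatic: T₂/T₁ = (P₂/P₁)^((γ−1)/γ) ⇒ T₂ = 478×(2.49)^0.200 = 574 K; V₂ = 11.8 L.
For an ideal gas ΔU = nCvΔT with Cv = R/(γ−1) = 33.3 J/(mol·K).
ΔU = 0.663×33.3×(574−478) = 2110 J.

2110 J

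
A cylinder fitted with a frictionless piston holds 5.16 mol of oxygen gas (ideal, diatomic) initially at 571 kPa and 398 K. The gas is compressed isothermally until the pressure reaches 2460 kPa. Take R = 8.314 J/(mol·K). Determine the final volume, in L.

6.94 L

V₁ = nRT₁/P₁ = 5.16×8.314×398/571 = 29.9 L.
Isothermal: T stays 398 K; PV = const ⇒ V₂ = 6.94 L, P₂ = 2460 kPa.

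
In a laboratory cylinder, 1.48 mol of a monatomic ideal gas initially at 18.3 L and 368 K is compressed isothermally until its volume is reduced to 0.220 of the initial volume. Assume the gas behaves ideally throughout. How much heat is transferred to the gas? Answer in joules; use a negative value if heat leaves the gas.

P₁ = nRT₁/V₁ = 1.48×8.314×368/18.3 = 247 kPa.
Isothermal: T stays 368 K; PV = const ⇒ V₂ = 4.03 L, P₂ = 1120 kPa.
ΔU = 0 (ideal gas, T constant).
W = nRT ln(V₂/V₁) = 1.48×8.314×368×ln(0.220) = -6860 J.
Q = ΔU + W = -6860 J.

-6860 J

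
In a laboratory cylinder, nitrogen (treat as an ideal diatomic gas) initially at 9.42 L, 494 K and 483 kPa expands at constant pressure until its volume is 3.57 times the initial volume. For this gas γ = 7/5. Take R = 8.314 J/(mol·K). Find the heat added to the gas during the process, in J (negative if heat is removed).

40900 J

n = P₁V₁/(RT₁) = 483×9.42/(8.314×494) = 1.11 mol.
Isobaric: P stays 483 kPa; V/T = const ⇒ T₂ = 1760 K, V₂ = 33.6 L.
W = PΔV = 483×(33.6−9.42) kPa·L = 11700 J.
ΔU = nCvΔT = 1.11×20.8×(1760−494) = 29200 J.
Q = ΔU + W = nCpΔT = 40900 J.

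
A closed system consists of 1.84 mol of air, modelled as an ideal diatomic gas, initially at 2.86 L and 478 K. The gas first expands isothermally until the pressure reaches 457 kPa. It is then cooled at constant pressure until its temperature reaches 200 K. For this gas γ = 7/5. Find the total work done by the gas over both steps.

P₁ = nRT₁/V₁ = 1.84×8.314×478/2.86 = 2560 kPa.
Step 1 — Isothermal: T stays 478 K; PV = const ⇒ V₂ = 16.0 L, P₂ = 457 kPa.
ΔU = 0 (ideal gas, T constant).
W = nRT ln(V₂/V₁) = 1.84×8.314×478×ln(5.59) = 12600 J.
Q = ΔU + W = 12600 J.
State after step 1: P = 457 kPa, V = 16.0 L, T = 478 K.
Step 2 — Isobaric: P stays 457 kPa; V/T = const ⇒ T₂ = 200 K, V₂ = 6.69 L.
W = PΔV = 457×(6.69−16.0) kPa·L = -4250 J.
ΔU = nCvΔT = 1.84×20.8×(200−478) = -10600 J.
Q = ΔU + W = nCpΔT = -14900 J.
Net over both steps: W = 8340 J, Q = -2290 J, ΔU = -10600 J.

8340 J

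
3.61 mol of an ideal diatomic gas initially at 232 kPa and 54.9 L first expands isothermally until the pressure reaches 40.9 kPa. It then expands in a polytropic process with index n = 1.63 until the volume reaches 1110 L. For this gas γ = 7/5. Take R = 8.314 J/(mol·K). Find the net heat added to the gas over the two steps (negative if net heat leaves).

T₁ = P₁V₁/(nR) = 232×54.9/(3.61×8.314) = 424 K.
Step 1 — Isothermal: T stays 424 K; PV = const ⇒ V₂ = 311 L, P₂ = 40.9 kPa.
ΔU = 0 (ideal gas, T constant).
W = nRT ln(V₂/V₁) = 3.61×8.314×424×ln(5.67) = 22100 J.
Q = ΔU + W = 22100 J.
State after step 1: P = 40.9 kPa, V = 311 L, T = 424 K.
Step 2 — Polytropic n=1.63: T₂ = T₁(V₁/V₂)^(n−1) = 424×(0.281)^0.63 = 191 K; P₂ = P₁(V₁/V₂)^n = 5.15 kPa.
W = (P₁V₁−P₂V₂)/(n−1) = (40.9×311−5.15×1110)/0.63 = 11100 J.
ΔU = nCvΔT = 3.61×20.8×(191−424) = -17500 J.
Q = ΔU + W = -6410 J.
Net over both steps: W = 33200 J, Q = 15700 J, ΔU = -17500 J.

15700 J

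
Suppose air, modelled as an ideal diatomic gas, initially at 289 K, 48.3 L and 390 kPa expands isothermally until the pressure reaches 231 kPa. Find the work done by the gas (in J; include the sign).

9870 J

n = P₁V₁/(RT₁) = 390×48.3/(8.314×289) = 7.84 mol.
Isothermal: T stays 289 K; PV = const ⇒ V₂ = 81.5 L, P₂ = 231 kPa.
W = nRT ln(V₂/V₁) = 7.84×8.314×289×ln(1.69) = 9870 J.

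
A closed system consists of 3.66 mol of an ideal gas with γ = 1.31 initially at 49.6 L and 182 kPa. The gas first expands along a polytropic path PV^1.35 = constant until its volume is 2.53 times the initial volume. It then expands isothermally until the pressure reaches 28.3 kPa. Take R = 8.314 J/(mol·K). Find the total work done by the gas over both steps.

11100 J

T₁ = P₁V₁/(nR) = 182×49.6/(3.66×8.314) = 297 K.
Step 1 — Polytropic n=1.35: T₂ = T₁(V₁/V₂)^(n−1) = 297×(0.395)^0.35 = 214 K; P₂ = P₁(V₁/V₂)^n = 52.0 kPa.
W = (P₁V₁−P₂V₂)/(n−1) = (182×49.6−52.0×125)/0.35 = 7150 J.
ΔU = nCvΔT = 3.66×26.8×(214−297) = -8080 J.
Q = ΔU + W = -923 J.
State after step 1: P = 52.0 kPa, V = 125 L, T = 214 K.
Step 2 — Isothermal: T stays 214 K; PV = const ⇒ V₂ = 231 L, P₂ = 28.3 kPa.
ΔU = 0 (ideal gas, T constant).
W = nRT ln(V₂/V₁) = 3.66×8.314×214×ln(1.84) = 3970 J.
Q = ΔU + W = 3970 J.
Net over both steps: W = 11100 J, Q = 3040 J, ΔU = -8080 J.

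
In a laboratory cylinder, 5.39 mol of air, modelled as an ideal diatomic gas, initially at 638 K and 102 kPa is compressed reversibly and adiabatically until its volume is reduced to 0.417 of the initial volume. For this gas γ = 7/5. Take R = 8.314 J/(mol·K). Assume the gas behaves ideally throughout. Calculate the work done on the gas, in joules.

29900 J

V₁ = nRT₁/P₁ = 5.39×8.314×638/102 = 280 L.
Adiabatic: TV^(γ−1) = const ⇒ T₂ = 638×(2.40)^0.400 = 905 K; PV^γ = const ⇒ P₂ = 347 kPa.
ΔU = nCvΔT = 5.39×20.8×(905−638) = 29900 J.
Q = 0 for an adiabatic process, so W = −ΔU = -29900 J.
Work done on the gas = −W_by = 29900 J.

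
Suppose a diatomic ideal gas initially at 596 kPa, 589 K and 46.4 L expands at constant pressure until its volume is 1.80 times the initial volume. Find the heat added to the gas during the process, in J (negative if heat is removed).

77400 J

n = P₁V₁/(RT₁) = 596×46.4/(8.314×589) = 5.65 mol.
Isobaric: P stays 596 kPa; V/T = const ⇒ T₂ = 1060 K, V₂ = 83.5 L.
W = PΔV = 596×(83.5−46.4) kPa·L = 22100 J.
ΔU = nCvΔT = 5.65×20.8×(1060−589) = 55300 J.
Q = ΔU + W = nCpΔT = 77400 J.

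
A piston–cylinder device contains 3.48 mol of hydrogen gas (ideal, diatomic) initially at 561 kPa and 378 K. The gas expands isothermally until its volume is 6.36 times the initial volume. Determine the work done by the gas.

20200 J

V₁ = nRT₁/P₁ = 3.48×8.314×378/561 = 19.5 L.
Isothermal: T stays 378 K; PV = const ⇒ V₂ = 124 L, P₂ = 88.2 kPa.
W = nRT ln(V₂/V₁) = 3.48×8.314×378×ln(6.36) = 20200 J.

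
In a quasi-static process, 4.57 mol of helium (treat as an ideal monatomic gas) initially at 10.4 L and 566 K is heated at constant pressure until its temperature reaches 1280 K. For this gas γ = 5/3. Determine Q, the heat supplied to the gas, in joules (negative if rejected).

P₁ = nRT₁/V₁ = 4.57×8.314×566/10.4 = 2070 kPa.
Isobaric: P stays 2070 kPa; V/T = const ⇒ T₂ = 1280 K, V₂ = 23.5 L.
W = PΔV = 2070×(23.5−10.4) kPa·L = 27100 J.
ΔU = nCvΔT = 4.57×12.5×(1280−566) = 40700 J.
Q = ΔU + W = nCpΔT = 67800 J.

67800 J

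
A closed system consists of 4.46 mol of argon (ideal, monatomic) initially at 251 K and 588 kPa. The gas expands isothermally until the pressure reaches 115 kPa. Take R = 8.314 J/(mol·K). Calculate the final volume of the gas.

V₁ = nRT₁/P₁ = 4.46×8.314×251/588 = 15.8 L.
Isothermal: T stays 251 K; PV = const ⇒ V₂ = 80.9 L, P₂ = 115 kPa.

80.9 L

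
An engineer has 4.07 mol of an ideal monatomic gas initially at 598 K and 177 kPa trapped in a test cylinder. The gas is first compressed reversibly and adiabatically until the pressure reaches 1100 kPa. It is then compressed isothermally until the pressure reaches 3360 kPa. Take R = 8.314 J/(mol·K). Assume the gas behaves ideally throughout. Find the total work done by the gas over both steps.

-79600 J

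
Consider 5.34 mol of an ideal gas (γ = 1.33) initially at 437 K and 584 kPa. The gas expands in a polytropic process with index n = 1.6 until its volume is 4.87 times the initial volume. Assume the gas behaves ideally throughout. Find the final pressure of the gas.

46.4 kPa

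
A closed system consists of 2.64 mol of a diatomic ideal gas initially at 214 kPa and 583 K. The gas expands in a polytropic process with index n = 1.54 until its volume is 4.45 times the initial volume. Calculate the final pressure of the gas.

V₁ = nRT₁/P₁ = 2.64×8.314×583/214 = 59.8 L.
Polytropic n=1.54: T₂ = T₁(V₁/V₂)^(n−1) = 583×(0.225)^0.54 = 260 K; P₂ = P₁(V₁/V₂)^n = 21.5 kPa.

21.5 kPa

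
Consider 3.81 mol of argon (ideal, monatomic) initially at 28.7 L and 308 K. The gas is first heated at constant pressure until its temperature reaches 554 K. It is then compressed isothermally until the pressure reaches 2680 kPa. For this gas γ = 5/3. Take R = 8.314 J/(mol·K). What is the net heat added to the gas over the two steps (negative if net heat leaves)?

-16800 J

P₁ = nRT₁/V₁ = 3.81×8.314×308/28.7 = 340 kPa.
Step 1 — Isobaric: P stays 340 kPa; V/T = const ⇒ T₂ = 554 K, V₂ = 51.6 L.
W = PΔV = 340×(51.6−28.7) kPa·L = 7790 J.
ΔU = nCvΔT = 3.81×12.5×(554−308) = 11700 J.
Q = ΔU + W = nCpΔT = 19500 J.
State after step 1: P = 340 kPa, V = 51.6 L, T = 554 K.
Step 2 — Isothermal: T stays 554 K; PV = const ⇒ V₂ = 6.55 L, P₂ = 2680 kPa.
ΔU = 0 (ideal gas, T constant).
W = nRT ln(V₂/V₁) = 3.81×8.314×554×ln(0.127) = -36200 J.
Q = ΔU + W = -36200 J.
Net over both steps: W = -28400 J, Q = -16800 J, ΔU = 11700 J.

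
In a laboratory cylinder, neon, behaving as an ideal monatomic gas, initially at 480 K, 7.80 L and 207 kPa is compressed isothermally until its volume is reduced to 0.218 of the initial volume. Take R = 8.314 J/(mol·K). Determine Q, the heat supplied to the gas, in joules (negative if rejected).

n = P₁V₁/(RT₁) = 207×7.80/(8.314×480) = 0.405 mol.
Isothermal: T stays 480 K; PV = const ⇒ V₂ = 1.70 L, P₂ = 950 kPa.
ΔU = 0 (ideal gas, T constant).
W = nRT ln(V₂/V₁) = 0.405×8.314×480×ln(0.218) = -2460 J.
Q = ΔU + W = -2460 J.

-2460 J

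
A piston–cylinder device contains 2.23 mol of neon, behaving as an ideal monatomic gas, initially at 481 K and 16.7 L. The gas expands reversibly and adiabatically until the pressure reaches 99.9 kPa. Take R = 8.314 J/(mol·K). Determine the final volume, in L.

45.7 L

P₁ = nRT₁/V₁ = 2.23×8.314×481/16.7 = 534 kPa.
Adiabatic: T₂/T₁ = (P₂/P₁)^((γ−1)/γ) ⇒ T₂ = 481×(0.187)^0.400 = 246 K; V₂ = 45.7 L.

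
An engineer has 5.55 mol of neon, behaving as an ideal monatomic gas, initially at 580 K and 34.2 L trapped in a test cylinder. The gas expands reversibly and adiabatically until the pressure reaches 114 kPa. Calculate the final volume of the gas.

P₁ = nRT₁/V₁ = 5.55×8.314×580/34.2 = 783 kPa.
Adiabatic: T₂/T₁ = (P₂/P₁)^((γ−1)/γ) ⇒ T₂ = 580×(0.146)^0.400 = 268 K; V₂ = 109 L.

109 L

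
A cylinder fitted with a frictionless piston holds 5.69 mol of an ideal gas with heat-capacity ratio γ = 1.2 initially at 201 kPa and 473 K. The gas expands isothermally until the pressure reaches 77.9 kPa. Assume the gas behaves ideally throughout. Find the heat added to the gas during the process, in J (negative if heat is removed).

21200 J

V₁ = nRT₁/P₁ = 5.69×8.314×473/201 = 111 L.
Isothermal: T stays 473 K; PV = const ⇒ V₂ = 287 L, P₂ = 77.9 kPa.
ΔU = 0 (ideal gas, T constant).
W = nRT ln(V₂/V₁) = 5.69×8.314×473×ln(2.58) = 21200 J.
Q = ΔU + W = 21200 J.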